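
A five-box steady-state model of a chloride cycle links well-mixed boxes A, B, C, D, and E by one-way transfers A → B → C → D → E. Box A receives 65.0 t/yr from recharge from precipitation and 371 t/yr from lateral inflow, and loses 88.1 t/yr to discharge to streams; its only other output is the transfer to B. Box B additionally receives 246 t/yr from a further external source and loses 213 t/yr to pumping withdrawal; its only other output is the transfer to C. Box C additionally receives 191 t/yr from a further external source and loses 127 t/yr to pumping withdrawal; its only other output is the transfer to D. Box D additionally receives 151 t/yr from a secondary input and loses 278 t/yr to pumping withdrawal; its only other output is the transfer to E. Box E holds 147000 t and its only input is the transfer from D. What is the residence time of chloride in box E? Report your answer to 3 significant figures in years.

462 yr

Box A: F(A→B) = (65.0 + 371) − 88.1 = 347.90 t/yr.
Box B: F(B→C) = (347.90 + 246) − 213 = 380.90 t/yr.
Box C: F(C→D) = (380.90 + 191) − 127 = 444.90 t/yr.
Box D: F(D→E) = (444.90 + 151) − 278 = 317.90 t/yr.
Box E throughput = its input = 317.90 t/yr; τ = 147000 / 317.90 = 462.4 yr.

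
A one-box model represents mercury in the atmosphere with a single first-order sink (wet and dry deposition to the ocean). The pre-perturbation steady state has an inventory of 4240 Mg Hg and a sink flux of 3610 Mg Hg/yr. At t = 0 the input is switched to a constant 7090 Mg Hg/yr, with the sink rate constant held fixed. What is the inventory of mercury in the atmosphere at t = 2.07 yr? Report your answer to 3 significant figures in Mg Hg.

τ = M₀/F₀ = 4240/3610 = 1.175 yr; rate constant k = 1/τ.
New steady state M_∞ = F₁/k = F₁·τ = 7090 × 1.175 = 8327.3 Mg Hg.
M(t) = M_∞ + (M₀ − M_∞)·e^(−t/τ); t/τ = 2.07/1.175 = 1.762, so e^(−t/τ) = 0.1716.
M(t) = 8327.3 − 4087 × 0.1716 = 7625.8 Mg Hg.

7630 Mg Hg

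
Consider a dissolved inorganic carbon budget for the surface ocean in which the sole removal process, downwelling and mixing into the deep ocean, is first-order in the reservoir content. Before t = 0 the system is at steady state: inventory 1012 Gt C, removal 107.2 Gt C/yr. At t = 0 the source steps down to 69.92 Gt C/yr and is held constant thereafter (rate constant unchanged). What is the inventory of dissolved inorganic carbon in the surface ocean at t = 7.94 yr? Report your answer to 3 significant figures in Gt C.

τ = M₀/F₀ = 1012/107.2 = 9.440 yr; rate constant k = 1/τ.
New steady state M_∞ = F₁/k = F₁·τ = 69.92 × 9.440 = 660.07 Gt C.
M(t) = M_∞ + (M₀ − M_∞)·e^(−t/τ); t/τ = 7.94/9.440 = 0.8411, so e^(−t/τ) = 0.4312.
M(t) = 660.07 + 351.9 × 0.4312 = 811.84 Gt C.

812 Gt C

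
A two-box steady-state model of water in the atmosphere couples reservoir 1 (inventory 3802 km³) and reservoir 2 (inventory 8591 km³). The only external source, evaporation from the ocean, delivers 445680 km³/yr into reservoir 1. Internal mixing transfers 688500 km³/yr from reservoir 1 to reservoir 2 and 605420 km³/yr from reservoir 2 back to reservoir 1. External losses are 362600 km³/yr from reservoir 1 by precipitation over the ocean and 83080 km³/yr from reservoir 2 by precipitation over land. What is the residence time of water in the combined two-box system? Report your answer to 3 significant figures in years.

0.0278 yr

Treat the two boxes together as one reservoir: the mixing fluxes between them are internal recycling, so τ = ΣM / Σ(external losses).
M_total = 3802 + 8591 = 12393 km³.
ΣF_external_out = 362600 + 83080 = 445680 km³/yr.
τ = M_total / ΣF_ext = 12393 / 445680 = 0.02781 yr.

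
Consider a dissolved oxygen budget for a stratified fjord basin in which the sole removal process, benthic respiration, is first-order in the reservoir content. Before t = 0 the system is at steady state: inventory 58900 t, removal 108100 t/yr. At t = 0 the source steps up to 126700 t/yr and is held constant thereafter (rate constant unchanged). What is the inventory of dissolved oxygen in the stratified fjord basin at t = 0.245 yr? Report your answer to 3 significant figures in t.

62600 t

Residence time τ = M₀/F₀ = 0.5449 yr. The eventual steady state is M_∞ = M₀·(F₁/F₀) = 58900 × 126700/108100 = 69035 t.
The anomaly ΔM(t) = M(t) − M_∞ decays as ΔM₀·e^(−t/τ) with ΔM₀ = 58900 − 69035 = −10130 t.
At t = 0.245 yr, e^(−t/τ) = e^(−0.4497) = 0.6379, so ΔM = −6464 t and M = 69035 − 6464 = 62570 t.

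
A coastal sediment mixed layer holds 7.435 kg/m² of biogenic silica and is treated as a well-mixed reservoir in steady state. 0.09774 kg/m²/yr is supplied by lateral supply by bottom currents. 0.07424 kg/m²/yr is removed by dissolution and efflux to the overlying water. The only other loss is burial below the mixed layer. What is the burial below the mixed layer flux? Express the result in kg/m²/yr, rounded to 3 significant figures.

At steady state ΣF_in = ΣF_out.
ΣF_in = 0.097740 kg/m²/yr.
Burial below the mixed layer flux = ΣF_in − (0.07424) = 0.097740 − 0.07424 = 0.02350 kg/m²/yr.

0.0235 kg/m²/yr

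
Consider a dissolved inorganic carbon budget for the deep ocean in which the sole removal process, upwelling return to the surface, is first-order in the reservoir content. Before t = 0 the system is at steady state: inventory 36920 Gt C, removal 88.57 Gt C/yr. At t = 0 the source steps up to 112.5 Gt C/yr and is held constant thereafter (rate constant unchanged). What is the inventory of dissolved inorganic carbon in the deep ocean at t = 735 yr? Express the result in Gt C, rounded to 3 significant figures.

The sink rate constant is k = F₀/M₀ = 88.57/36920 = 0.002399 yr⁻¹.
Solving dM/dt = F₁ − kM with M(0) = M₀ gives M(t) = F₁/k + (M₀ − F₁/k)·e^(−kt).
F₁/k = 112.5/0.002399 = 46895 Gt C; kt = 0.002399 × 735 = 1.763, e^(−kt) = 0.1715.
M(735) = 46895 + (36920 − 46895) × 0.1715 = 46895 − 1711 = 45185 Gt C.

45200 Gt C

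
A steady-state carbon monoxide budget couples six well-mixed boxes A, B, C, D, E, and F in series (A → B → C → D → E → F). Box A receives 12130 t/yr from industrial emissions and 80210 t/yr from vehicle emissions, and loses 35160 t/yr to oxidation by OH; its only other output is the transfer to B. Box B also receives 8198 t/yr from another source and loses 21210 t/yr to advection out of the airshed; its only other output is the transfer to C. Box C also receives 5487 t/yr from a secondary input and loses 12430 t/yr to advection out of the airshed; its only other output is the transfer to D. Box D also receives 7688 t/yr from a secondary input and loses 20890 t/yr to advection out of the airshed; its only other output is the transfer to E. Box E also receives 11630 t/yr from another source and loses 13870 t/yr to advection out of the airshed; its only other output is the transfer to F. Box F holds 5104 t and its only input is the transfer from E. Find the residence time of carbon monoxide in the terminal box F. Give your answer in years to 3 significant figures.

Box A: F(A→B) = (12130 + 80210) − 35160 = 57180 t/yr.
Box B: F(B→C) = (57180 + 8198) − 21210 = 44168 t/yr.
Box C: F(C→D) = (44168 + 5487) − 12430 = 37225 t/yr.
Box D: F(D→E) = (37225 + 7688) − 20890 = 24023 t/yr.
Box E: F(E→F) = (24023 + 11630) − 13870 = 21783 t/yr.
Box F throughput = its input = 21783 t/yr; τ = 5104 / 21783 = 0.2343 yr.

0.234 yr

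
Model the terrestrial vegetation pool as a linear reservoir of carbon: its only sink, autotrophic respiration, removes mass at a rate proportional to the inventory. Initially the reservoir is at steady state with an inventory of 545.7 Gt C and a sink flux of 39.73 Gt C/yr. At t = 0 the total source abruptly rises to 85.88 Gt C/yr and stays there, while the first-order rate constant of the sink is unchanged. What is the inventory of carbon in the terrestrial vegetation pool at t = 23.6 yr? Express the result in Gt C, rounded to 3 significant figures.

τ = M₀/F₀ = 545.7/39.73 = 13.74 yr; rate constant k = 1/τ.
New steady state M_∞ = F₁/k = F₁·τ = 85.88 × 13.74 = 1179.6 Gt C.
M(t) = M_∞ + (M₀ − M_∞)·e^(−t/τ); t/τ = 23.6/13.74 = 1.718, so e^(−t/τ) = 0.1794.
M(t) = 1179.6 − 633.9 × 0.1794 = 1065.9 Gt C.

1070 Gt C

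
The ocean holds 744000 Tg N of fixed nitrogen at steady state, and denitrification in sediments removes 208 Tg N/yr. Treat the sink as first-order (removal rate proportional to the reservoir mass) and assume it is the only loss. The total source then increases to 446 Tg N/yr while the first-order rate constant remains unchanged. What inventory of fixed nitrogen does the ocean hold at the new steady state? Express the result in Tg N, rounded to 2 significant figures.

1.6×10^6 Tg N

Rate constant k = F/M = 208 / 744000 = 0.0002796 yr⁻¹.
At the new steady state, source = k·M_new ⇒ M_new = 446 / 0.0002796 = 1.595×10^6 Tg N.
(Equivalently M_new = M × F_new/F_old = 744000 × 446/208.)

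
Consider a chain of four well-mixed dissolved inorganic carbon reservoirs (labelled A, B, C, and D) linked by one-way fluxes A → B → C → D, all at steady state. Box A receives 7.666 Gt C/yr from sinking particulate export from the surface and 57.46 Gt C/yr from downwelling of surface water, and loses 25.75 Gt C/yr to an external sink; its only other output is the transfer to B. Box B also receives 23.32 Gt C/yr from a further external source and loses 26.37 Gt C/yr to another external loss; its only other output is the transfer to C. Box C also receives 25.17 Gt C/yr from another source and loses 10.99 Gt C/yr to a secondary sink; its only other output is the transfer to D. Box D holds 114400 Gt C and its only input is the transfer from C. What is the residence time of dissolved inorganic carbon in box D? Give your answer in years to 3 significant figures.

2270 yr

Box A: F(A→B) = (7.666 + 57.46) − 25.75 = 39.376 Gt C/yr.
Box B: F(B→C) = (39.376 + 23.32) − 26.37 = 36.326 Gt C/yr.
Box C: F(C→D) = (36.326 + 25.17) − 10.99 = 50.506 Gt C/yr.
Box D throughput = its input = 50.506 Gt C/yr; τ = 114400 / 50.506 = 2265 yr.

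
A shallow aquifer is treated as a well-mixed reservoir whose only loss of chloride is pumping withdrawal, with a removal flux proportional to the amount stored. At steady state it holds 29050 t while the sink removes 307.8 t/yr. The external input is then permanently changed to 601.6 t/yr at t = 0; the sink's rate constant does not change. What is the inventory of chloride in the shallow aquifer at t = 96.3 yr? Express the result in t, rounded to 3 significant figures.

46800 t

Residence time τ = M₀/F₀ = 94.38 yr. The eventual steady state is M_∞ = M₀·(F₁/F₀) = 29050 × 601.6/307.8 = 56779 t.
The anomaly ΔM(t) = M(t) − M_∞ decays as ΔM₀·e^(−t/τ) with ΔM₀ = 29050 − 56779 = −27730 t.
At t = 96.3 yr, e^(−t/τ) = e^(−1.020) = 0.3605, so ΔM = −9995 t and M = 56779 − 9995 = 46783 t.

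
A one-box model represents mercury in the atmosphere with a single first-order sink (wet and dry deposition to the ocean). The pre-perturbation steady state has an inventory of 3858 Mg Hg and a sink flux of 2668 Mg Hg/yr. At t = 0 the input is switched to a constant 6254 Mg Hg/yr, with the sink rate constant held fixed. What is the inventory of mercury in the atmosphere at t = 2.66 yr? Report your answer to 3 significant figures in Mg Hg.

8220 Mg Hg

Residence time τ = M₀/F₀ = 1.446 yr. The eventual steady state is M_∞ = M₀·(F₁/F₀) = 3858 × 6254/2668 = 9043.5 Mg Hg.
The anomaly ΔM(t) = M(t) − M_∞ decays as ΔM₀·e^(−t/τ) with ΔM₀ = 3858 − 9043.5 = −5185 Mg Hg.
At t = 2.66 yr, e^(−t/τ) = e^(−1.840) = 0.1589, so ΔM = −823.9 Mg Hg and M = 9043.5 − 823.9 = 8219.5 Mg Hg.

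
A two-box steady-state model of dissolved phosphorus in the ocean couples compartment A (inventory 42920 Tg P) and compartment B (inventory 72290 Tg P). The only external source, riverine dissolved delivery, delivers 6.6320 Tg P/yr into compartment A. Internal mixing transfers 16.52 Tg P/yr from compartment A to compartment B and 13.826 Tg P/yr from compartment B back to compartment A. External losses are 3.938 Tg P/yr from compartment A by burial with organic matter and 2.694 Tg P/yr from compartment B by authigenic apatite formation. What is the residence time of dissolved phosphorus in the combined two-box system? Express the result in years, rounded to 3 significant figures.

17400 yr

Treat the two boxes together as one reservoir: the mixing fluxes between them are internal recycling, so τ = ΣM / Σ(external losses).
M_total = 42920 + 72290 = 115210 Tg P.
ΣF_external_out = 3.938 + 2.694 = 6.6320 Tg P/yr.
τ = M_total / ΣF_ext = 115210 / 6.6320 = 17370 yr.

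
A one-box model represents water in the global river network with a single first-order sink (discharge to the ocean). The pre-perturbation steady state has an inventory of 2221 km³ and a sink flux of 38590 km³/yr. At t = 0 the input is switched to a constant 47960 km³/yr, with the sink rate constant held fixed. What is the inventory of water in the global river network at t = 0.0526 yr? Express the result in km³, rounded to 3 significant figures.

The sink rate constant is k = F₀/M₀ = 38590/2221 = 17.38 yr⁻¹.
Solving dM/dt = F₁ − kM with M(0) = M₀ gives M(t) = F₁/k + (M₀ − F₁/k)·e^(−kt).
F₁/k = 47960/17.38 = 2760.3 km³; kt = 17.38 × 0.0526 = 0.9139, e^(−kt) = 0.4009.
M(0.0526) = 2760.3 + (2221 − 2760.3) × 0.4009 = 2760.3 − 216.2 = 2544.1 km³.

2540 km³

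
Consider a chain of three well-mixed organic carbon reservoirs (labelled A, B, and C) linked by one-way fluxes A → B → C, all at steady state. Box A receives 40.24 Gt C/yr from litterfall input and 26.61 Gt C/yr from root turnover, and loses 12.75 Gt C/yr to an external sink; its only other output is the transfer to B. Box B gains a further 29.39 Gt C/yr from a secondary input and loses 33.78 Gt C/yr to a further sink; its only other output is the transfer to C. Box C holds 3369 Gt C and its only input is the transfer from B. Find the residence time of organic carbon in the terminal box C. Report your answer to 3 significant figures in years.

67.8 yr

Box A: F(A→B) = (40.24 + 26.61) − 12.75 = 54.100 Gt C/yr.
Box B: F(B→C) = (54.100 + 29.39) − 33.78 = 49.710 Gt C/yr.
Box C throughput = its input = 49.710 Gt C/yr; τ = 3369 / 49.710 = 67.77 yr.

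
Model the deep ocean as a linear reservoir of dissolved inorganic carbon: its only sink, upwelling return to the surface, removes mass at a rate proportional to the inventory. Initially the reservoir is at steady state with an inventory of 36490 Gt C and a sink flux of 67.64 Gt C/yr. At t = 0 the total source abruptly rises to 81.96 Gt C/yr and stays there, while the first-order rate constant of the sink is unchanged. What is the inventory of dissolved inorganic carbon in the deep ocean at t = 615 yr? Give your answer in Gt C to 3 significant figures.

Residence time τ = M₀/F₀ = 539.5 yr. The eventual steady state is M_∞ = M₀·(F₁/F₀) = 36490 × 81.96/67.64 = 44215 Gt C.
The anomaly ΔM(t) = M(t) − M_∞ decays as ΔM₀·e^(−t/τ) with ΔM₀ = 36490 − 44215 = −7725 Gt C.
At t = 615 yr, e^(−t/τ) = e^(−1.140) = 0.3198, so ΔM = −2471 Gt C and M = 44215 − 2471 = 41745 Gt C.

41700 Gt C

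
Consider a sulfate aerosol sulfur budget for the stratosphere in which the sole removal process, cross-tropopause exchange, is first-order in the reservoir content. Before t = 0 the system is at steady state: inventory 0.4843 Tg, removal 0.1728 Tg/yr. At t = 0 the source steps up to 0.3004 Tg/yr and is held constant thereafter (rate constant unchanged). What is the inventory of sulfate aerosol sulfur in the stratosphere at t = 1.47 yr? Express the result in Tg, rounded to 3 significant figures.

Residence time τ = M₀/F₀ = 2.803 yr. The eventual steady state is M_∞ = M₀·(F₁/F₀) = 0.4843 × 0.3004/0.1728 = 0.84192 Tg.
The anomaly ΔM(t) = M(t) − M_∞ decays as ΔM₀·e^(−t/τ) with ΔM₀ = 0.4843 − 0.84192 = −0.3576 Tg.
At t = 1.47 yr, e^(−t/τ) = e^(−0.5245) = 0.5919, so ΔM = −0.2117 Tg and M = 0.84192 − 0.2117 = 0.63026 Tg.

0.630 Tg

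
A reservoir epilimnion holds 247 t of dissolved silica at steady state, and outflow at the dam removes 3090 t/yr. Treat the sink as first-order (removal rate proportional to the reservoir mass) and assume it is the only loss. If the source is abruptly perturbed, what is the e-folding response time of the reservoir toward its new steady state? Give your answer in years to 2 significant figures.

For a linear reservoir the response time equals the residence time τ = M/F.
τ = 247 / 3090 = 0.07994 yr.

0.080 yr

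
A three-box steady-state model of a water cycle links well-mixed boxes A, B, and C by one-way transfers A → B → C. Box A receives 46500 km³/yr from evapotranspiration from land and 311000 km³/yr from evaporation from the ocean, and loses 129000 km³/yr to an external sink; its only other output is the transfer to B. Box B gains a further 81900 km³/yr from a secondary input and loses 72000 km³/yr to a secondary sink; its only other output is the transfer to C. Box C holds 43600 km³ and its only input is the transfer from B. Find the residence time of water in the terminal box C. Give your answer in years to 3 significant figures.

0.183 yr

Box A: F(A→B) = (46500 + 311000) − 129000 = 228500 km³/yr.
Box B: F(B→C) = (228500 + 81900) − 72000 = 238400 km³/yr.
Box C throughput = its input = 238400 km³/yr; τ = 43600 / 238400 = 0.1829 yr.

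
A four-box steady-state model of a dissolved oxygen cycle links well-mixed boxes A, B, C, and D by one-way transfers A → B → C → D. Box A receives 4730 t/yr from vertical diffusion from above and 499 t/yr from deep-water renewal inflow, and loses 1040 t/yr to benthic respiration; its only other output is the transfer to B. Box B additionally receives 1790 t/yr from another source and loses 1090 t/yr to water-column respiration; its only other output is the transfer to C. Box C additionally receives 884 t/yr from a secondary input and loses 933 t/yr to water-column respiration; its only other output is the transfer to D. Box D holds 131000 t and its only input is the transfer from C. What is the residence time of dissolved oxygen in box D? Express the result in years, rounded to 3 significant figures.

27.1 yr

Box A: F(A→B) = (4730 + 499) − 1040 = 4189.0 t/yr.
Box B: F(B→C) = (4189.0 + 1790) − 1090 = 4889.0 t/yr.
Box C: F(C→D) = (4889.0 + 884) − 933 = 4840.0 t/yr.
Box D throughput = its input = 4840.0 t/yr; τ = 131000 / 4840.0 = 27.07 yr.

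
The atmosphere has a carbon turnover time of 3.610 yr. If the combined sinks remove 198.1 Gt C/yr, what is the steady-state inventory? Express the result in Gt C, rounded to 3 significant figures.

715 Gt C

τ = M/F ⇒ M = τ × F = 3.610 × 198.1 = 715.1 Gt C.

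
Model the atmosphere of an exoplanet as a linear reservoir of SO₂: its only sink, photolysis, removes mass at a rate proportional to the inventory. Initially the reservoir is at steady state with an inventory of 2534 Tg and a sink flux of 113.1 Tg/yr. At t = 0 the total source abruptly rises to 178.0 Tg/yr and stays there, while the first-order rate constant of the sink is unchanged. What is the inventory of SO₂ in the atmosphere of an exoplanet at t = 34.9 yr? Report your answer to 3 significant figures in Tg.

3680 Tg

Residence time τ = M₀/F₀ = 22.40 yr. The eventual steady state is M_∞ = M₀·(F₁/F₀) = 2534 × 178.0/113.1 = 3988.1 Tg.
The anomaly ΔM(t) = M(t) − M_∞ decays as ΔM₀·e^(−t/τ) with ΔM₀ = 2534 − 3988.1 = −1454 Tg.
At t = 34.9 yr, e^(−t/τ) = e^(−1.558) = 0.2106, so ΔM = −306.3 Tg and M = 3988.1 − 306.3 = 3681.8 Tg.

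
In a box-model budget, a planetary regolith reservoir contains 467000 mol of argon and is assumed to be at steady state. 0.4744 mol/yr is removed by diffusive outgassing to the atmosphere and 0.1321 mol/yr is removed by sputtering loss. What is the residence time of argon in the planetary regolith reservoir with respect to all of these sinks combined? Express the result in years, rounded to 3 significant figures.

770000 yr

Total removal flux = 0.4744 + 0.1321 = 0.60650 mol/yr.
τ = M / ΣF_out = 467000 / 0.60650 = 770000 yr.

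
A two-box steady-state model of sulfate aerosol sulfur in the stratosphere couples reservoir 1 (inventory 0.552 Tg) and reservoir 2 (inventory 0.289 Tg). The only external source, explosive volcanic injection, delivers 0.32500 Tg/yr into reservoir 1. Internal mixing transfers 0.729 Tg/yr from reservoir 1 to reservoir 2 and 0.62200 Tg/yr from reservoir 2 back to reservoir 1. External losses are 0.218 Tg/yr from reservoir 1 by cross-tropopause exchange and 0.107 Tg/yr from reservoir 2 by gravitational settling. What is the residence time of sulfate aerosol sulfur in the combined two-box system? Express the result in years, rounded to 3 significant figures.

2.59 yr

For the system as a whole, the A↔B exchange is internal and contributes nothing to the throughput; only the external sinks remove mass.
M_total = 0.552 + 0.289 = 0.84100 Tg.
ΣF_external_out = 0.218 + 0.107 = 0.32500 Tg/yr.
τ = M_total / ΣF_ext = 0.84100 / 0.32500 = 2.588 yr.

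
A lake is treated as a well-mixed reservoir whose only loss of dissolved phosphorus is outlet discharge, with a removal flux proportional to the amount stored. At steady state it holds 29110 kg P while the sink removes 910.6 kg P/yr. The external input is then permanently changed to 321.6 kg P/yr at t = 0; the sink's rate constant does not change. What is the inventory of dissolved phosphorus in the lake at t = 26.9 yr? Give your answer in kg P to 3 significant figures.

18400 kg P

Residence time τ = M₀/F₀ = 31.97 yr. The eventual steady state is M_∞ = M₀·(F₁/F₀) = 29110 × 321.6/910.6 = 10281 kg P.
The anomaly ΔM(t) = M(t) − M_∞ decays as ΔM₀·e^(−t/τ) with ΔM₀ = 29110 − 10281 = 18830 kg P.
At t = 26.9 yr, e^(−t/τ) = e^(−0.8415) = 0.4311, so ΔM = 8117 kg P and M = 10281 + 8117 = 18398 kg P.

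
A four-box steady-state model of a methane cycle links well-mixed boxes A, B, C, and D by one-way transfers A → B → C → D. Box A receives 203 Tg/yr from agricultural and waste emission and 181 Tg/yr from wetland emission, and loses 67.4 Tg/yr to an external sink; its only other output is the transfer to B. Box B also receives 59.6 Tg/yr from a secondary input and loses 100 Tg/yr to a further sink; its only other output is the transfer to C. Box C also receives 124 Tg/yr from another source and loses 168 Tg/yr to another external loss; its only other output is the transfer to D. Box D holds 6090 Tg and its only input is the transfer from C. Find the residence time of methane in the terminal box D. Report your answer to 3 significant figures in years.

26.2 yr

Box A: F(A→B) = (203 + 181) − 67.4 = 316.60 Tg/yr.
Box B: F(B→C) = (316.60 + 59.6) − 100 = 276.20 Tg/yr.
Box C: F(C→D) = (276.20 + 124) − 168 = 232.20 Tg/yr.
Box D throughput = its input = 232.20 Tg/yr; τ = 6090 / 232.20 = 26.23 yr.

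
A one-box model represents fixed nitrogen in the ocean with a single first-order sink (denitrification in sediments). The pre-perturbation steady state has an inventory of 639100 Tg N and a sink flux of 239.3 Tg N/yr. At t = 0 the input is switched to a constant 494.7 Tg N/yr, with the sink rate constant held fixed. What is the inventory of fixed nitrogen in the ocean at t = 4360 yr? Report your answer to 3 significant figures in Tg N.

The sink rate constant is k = F₀/M₀ = 239.3/639100 = 0.0003744 yr⁻¹.
Solving dM/dt = F₁ − kM with M(0) = M₀ gives M(t) = F₁/k + (M₀ − F₁/k)·e^(−kt).
F₁/k = 494.7/0.0003744 = 1.3212×10^6 Tg N; kt = 0.0003744 × 4360 = 1.633, e^(−kt) = 0.1954.
M(4360) = 1.3212×10^6 + (639100 − 1.3212×10^6) × 0.1954 = 1.3212×10^6 − 133300 = 1.1879×10^6 Tg N.

1.19×10^6 Tg N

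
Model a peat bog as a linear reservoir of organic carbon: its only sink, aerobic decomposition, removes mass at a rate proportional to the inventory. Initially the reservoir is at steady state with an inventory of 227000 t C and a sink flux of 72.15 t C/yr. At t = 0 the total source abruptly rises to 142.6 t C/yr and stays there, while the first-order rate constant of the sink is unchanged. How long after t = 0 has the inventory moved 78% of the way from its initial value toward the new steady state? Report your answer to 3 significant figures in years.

4760 yr

τ = M₀/F₀ = 227000/72.15 = 3146 yr.
The remaining gap fraction is e^(−t/τ); 78% covered ⇒ e^(−t/τ) = 0.220.
t = −τ ln(0.220) = 3146 × 1.514 = 4764 yr.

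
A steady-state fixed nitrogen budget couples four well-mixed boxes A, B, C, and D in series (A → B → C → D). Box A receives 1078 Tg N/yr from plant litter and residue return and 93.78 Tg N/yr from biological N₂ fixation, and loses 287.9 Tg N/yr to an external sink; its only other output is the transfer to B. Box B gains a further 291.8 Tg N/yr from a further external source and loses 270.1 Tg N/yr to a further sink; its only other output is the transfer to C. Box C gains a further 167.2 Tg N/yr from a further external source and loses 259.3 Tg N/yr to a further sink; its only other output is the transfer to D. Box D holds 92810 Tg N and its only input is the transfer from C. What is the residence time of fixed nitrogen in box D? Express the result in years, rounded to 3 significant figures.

114 yr

Box A: F(A→B) = (1078 + 93.78) − 287.9 = 883.88 Tg N/yr.
Box B: F(B→C) = (883.88 + 291.8) − 270.1 = 905.58 Tg N/yr.
Box C: F(C→D) = (905.58 + 167.2) − 259.3 = 813.48 Tg N/yr.
Box D throughput = its input = 813.48 Tg N/yr; τ = 92810 / 813.48 = 114.1 yr.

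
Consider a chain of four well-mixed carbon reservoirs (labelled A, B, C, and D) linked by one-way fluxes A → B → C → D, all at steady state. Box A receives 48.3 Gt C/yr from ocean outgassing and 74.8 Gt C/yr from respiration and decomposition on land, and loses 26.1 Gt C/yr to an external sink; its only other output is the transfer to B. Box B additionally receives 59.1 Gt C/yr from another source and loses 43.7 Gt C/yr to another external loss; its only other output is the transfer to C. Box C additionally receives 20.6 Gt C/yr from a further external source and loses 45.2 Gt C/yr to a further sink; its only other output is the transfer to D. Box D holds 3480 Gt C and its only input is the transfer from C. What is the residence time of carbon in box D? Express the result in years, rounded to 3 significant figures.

Box A: F(A→B) = (48.3 + 74.8) − 26.1 = 97.000 Gt C/yr.
Box B: F(B→C) = (97.000 + 59.1) − 43.7 = 112.40 Gt C/yr.
Box C: F(C→D) = (112.40 + 20.6) − 45.2 = 87.800 Gt C/yr.
Box D throughput = its input = 87.800 Gt C/yr; τ = 3480 / 87.800 = 39.64 yr.

39.6 yr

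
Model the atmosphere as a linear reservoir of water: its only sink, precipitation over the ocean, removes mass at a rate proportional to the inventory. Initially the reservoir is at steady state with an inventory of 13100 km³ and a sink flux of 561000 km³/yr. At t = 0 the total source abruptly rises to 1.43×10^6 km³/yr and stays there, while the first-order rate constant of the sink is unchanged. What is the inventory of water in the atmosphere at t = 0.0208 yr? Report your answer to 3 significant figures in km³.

25100 km³

The sink rate constant is k = F₀/M₀ = 561000/13100 = 42.82 yr⁻¹.
Solving dM/dt = F₁ − kM with M(0) = M₀ gives M(t) = F₁/k + (M₀ − F₁/k)·e^(−kt).
F₁/k = 1.43×10^6/42.82 = 33392 km³; kt = 42.82 × 0.0208 = 0.8907, e^(−kt) = 0.4103.
M(0.0208) = 33392 + (13100 − 33392) × 0.4103 = 33392 − 8327 = 25065 km³.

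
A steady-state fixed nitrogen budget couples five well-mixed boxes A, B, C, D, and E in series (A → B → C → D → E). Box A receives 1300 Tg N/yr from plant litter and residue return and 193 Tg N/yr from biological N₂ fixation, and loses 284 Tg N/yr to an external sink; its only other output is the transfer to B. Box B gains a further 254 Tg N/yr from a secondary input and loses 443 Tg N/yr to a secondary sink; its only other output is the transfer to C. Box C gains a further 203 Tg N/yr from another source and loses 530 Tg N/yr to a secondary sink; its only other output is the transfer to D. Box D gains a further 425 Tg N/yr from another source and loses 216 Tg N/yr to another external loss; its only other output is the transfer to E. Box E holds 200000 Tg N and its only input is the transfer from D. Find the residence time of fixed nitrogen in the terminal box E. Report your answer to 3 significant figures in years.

Box A: F(A→B) = (1300 + 193) − 284 = 1209.0 Tg N/yr.
Box B: F(B→C) = (1209.0 + 254) − 443 = 1020.0 Tg N/yr.
Box C: F(C→D) = (1020.0 + 203) − 530 = 693.00 Tg N/yr.
Box D: F(D→E) = (693.00 + 425) − 216 = 902.00 Tg N/yr.
Box E throughput = its input = 902.00 Tg N/yr; τ = 200000 / 902.00 = 221.7 yr.

222 yr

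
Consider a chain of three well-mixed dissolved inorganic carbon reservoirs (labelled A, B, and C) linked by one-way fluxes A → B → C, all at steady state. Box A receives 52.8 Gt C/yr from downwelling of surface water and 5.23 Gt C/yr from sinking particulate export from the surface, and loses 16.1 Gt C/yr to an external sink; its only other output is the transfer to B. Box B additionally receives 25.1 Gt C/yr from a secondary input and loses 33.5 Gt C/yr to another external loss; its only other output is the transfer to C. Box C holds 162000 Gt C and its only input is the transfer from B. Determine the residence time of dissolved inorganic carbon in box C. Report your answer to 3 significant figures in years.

4830 yr

Box A: F(A→B) = (52.8 + 5.23) − 16.1 = 41.930 Gt C/yr.
Box B: F(B→C) = (41.930 + 25.1) − 33.5 = 33.530 Gt C/yr.
Box C throughput = its input = 33.530 Gt C/yr; τ = 162000 / 33.530 = 4831 yr.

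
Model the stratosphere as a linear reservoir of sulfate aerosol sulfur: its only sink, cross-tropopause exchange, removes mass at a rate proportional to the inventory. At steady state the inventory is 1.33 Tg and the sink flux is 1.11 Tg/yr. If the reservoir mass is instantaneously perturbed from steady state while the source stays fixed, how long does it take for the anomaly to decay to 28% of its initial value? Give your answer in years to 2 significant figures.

1.5 yr

For a linear reservoir the anomaly decays as exp(−t/τ) with τ = M/F = 1.33/1.11 = 1.198 yr.
exp(−t/τ) = 0.28 ⇒ t = −τ ln(0.28) = 1.198 × 1.273 = 1.525 yr.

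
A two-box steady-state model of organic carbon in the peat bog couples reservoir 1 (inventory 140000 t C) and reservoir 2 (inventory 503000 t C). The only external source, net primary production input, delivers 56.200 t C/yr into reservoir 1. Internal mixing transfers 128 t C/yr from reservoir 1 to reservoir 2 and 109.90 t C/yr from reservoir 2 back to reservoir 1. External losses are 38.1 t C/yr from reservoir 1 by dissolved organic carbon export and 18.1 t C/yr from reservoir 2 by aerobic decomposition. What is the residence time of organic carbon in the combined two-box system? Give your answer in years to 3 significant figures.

11400 yr

Residence time in the combined system uses the total inventory and the total *external* removal — internal exchanges between the two boxes cancel.
M_total = 140000 + 503000 = 643000 t C.
ΣF_external_out = 38.1 + 18.1 = 56.200 t C/yr.
τ = M_total / ΣF_ext = 643000 / 56.200 = 11440 yr.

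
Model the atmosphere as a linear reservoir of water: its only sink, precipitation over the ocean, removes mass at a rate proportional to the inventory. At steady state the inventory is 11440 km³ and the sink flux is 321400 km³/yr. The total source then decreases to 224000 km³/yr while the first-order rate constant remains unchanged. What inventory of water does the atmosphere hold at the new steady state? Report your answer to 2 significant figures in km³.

8000 km³

Rate constant k = F/M = 321400 / 11440 = 28.09 yr⁻¹.
At the new steady state, source = k·M_new ⇒ M_new = 224000 / 28.09 = 7973 km³.
(Equivalently M_new = M × F_new/F_old = 11440 × 224000/321400.)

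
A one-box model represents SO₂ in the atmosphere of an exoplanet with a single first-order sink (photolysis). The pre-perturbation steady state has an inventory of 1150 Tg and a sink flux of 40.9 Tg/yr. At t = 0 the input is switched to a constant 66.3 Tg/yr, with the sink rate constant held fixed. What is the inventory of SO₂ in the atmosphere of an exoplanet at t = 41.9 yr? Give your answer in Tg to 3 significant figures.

Residence time τ = M₀/F₀ = 28.12 yr. The eventual steady state is M_∞ = M₀·(F₁/F₀) = 1150 × 66.3/40.9 = 1864.2 Tg.
The anomaly ΔM(t) = M(t) − M_∞ decays as ΔM₀·e^(−t/τ) with ΔM₀ = 1150 − 1864.2 = −714.2 Tg.
At t = 41.9 yr, e^(−t/τ) = e^(−1.490) = 0.2253, so ΔM = −160.9 Tg and M = 1864.2 − 160.9 = 1703.3 Tg.

1700 Tg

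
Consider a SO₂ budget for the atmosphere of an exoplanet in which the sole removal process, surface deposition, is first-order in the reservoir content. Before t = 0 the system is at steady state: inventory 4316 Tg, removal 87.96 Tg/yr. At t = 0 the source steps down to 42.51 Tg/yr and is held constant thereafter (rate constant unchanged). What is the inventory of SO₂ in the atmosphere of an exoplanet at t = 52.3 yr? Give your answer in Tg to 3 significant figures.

2850 Tg

Residence time τ = M₀/F₀ = 49.07 yr. The eventual steady state is M_∞ = M₀·(F₁/F₀) = 4316 × 42.51/87.96 = 2085.9 Tg.
The anomaly ΔM(t) = M(t) − M_∞ decays as ΔM₀·e^(−t/τ) with ΔM₀ = 4316 − 2085.9 = 2230 Tg.
At t = 52.3 yr, e^(−t/τ) = e^(−1.066) = 0.3444, so ΔM = 768.1 Tg and M = 2085.9 + 768.1 = 2854.0 Tg.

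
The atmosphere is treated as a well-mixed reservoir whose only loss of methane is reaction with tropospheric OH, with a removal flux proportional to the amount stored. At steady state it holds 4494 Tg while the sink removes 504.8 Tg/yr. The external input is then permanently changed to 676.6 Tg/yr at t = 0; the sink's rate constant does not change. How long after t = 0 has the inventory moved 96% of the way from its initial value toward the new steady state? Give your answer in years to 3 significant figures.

28.7 yr

τ = M₀/F₀ = 4494/504.8 = 8.903 yr.
The remaining gap fraction is e^(−t/τ); 96% covered ⇒ e^(−t/τ) = 0.0400.
t = −τ ln(0.0400) = 8.903 × 3.219 = 28.66 yr.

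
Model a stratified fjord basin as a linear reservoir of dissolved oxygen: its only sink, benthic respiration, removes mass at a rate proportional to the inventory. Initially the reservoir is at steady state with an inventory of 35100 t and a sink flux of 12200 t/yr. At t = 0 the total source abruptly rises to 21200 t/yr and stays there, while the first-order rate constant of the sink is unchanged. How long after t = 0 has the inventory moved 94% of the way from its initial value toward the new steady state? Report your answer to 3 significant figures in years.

τ = M₀/F₀ = 35100/12200 = 2.877 yr.
The remaining gap fraction is e^(−t/τ); 94% covered ⇒ e^(−t/τ) = 0.0600.
t = −τ ln(0.0600) = 2.877 × 2.813 = 8.094 yr.

8.09 yr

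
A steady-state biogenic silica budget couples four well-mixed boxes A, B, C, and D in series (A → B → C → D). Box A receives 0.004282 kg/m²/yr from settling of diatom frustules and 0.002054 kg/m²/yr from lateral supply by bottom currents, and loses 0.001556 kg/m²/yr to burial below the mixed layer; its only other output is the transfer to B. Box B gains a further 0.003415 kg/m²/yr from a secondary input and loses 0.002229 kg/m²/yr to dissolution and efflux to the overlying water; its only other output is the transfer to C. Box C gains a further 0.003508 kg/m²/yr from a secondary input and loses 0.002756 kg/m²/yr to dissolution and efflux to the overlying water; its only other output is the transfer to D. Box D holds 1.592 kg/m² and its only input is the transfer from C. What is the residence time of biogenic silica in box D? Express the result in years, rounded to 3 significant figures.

Box A: F(A→B) = (0.004282 + 0.002054) − 0.001556 = 0.0047800 kg/m²/yr.
Box B: F(B→C) = (0.0047800 + 0.003415) − 0.002229 = 0.0059660 kg/m²/yr.
Box C: F(C→D) = (0.0059660 + 0.003508) − 0.002756 = 0.0067180 kg/m²/yr.
Box D throughput = its input = 0.0067180 kg/m²/yr; τ = 1.592 / 0.0067180 = 237.0 yr.

237 yr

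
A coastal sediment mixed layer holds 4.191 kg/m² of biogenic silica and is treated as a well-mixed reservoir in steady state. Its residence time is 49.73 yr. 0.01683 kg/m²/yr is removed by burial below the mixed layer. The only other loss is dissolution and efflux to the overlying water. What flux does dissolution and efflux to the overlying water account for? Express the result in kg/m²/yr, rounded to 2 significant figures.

Total removal F = M/τ = 4.191 / 49.73 = 0.08428 kg/m²/yr.
Dissolution and efflux to the overlying water = F − (0.01683) = 0.08428 − 0.01683 = 0.06745 kg/m²/yr.

0.067 kg/m²/yr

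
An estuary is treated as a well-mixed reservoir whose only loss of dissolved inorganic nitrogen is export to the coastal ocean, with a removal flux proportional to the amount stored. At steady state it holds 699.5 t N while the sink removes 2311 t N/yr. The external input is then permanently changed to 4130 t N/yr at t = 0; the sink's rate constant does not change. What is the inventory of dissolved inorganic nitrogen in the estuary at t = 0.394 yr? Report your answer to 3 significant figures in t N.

τ = M₀/F₀ = 699.5/2311 = 0.3027 yr; rate constant k = 1/τ.
New steady state M_∞ = F₁/k = F₁·τ = 4130 × 0.3027 = 1250.1 t N.
M(t) = M_∞ + (M₀ − M_∞)·e^(−t/τ); t/τ = 0.394/0.3027 = 1.302, so e^(−t/τ) = 0.2721.
M(t) = 1250.1 − 550.6 × 0.2721 = 1100.3 t N.

1100 t N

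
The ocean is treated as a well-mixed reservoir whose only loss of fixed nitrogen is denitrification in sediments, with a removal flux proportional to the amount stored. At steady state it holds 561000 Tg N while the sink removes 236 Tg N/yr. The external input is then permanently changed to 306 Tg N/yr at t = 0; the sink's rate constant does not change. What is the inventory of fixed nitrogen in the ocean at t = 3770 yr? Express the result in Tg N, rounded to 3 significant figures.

τ = M₀/F₀ = 561000/236 = 2377 yr; rate constant k = 1/τ.
New steady state M_∞ = F₁/k = F₁·τ = 306 × 2377 = 727400 Tg N.
M(t) = M_∞ + (M₀ − M_∞)·e^(−t/τ); t/τ = 3770/2377 = 1.586, so e^(−t/τ) = 0.2048.
M(t) = 727400 − 166400 × 0.2048 = 693330 Tg N.

693000 Tg N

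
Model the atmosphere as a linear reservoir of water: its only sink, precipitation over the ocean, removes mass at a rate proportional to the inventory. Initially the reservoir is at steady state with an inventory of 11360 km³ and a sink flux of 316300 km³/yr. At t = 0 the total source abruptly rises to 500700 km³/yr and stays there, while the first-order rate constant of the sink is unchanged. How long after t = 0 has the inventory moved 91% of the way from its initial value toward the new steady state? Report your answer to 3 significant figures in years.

0.0865 yr

τ = M₀/F₀ = 11360/316300 = 0.03592 yr.
The remaining gap fraction is e^(−t/τ); 91% covered ⇒ e^(−t/τ) = 0.0900.
t = −τ ln(0.0900) = 0.03592 × 2.408 = 0.08648 yr.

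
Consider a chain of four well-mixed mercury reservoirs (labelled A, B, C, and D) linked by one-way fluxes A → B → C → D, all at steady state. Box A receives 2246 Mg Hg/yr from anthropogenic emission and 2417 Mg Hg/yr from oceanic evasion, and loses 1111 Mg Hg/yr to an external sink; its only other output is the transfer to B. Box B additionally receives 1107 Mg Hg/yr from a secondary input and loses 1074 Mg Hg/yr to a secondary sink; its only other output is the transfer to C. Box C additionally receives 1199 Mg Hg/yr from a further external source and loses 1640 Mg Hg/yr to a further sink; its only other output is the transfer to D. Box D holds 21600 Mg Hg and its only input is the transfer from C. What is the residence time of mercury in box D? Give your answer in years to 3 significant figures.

6.87 yr

Box A: F(A→B) = (2246 + 2417) − 1111 = 3552.0 Mg Hg/yr.
Box B: F(B→C) = (3552.0 + 1107) − 1074 = 3585.0 Mg Hg/yr.
Box C: F(C→D) = (3585.0 + 1199) − 1640 = 3144.0 Mg Hg/yr.
Box D throughput = its input = 3144.0 Mg Hg/yr; τ = 21600 / 3144.0 = 6.870 yr.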